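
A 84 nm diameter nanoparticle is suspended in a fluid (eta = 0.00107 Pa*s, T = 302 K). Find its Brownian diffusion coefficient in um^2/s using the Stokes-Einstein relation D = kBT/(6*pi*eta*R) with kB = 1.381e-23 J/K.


Radius R = 84/2 = 42 nm = 4.2e-08 m
D = kB*T / (6*pi*eta*R)
D = 1.381e-23 * 302 / (6 * pi * 0.00107 * 4.2e-08)
D = 4.92341e-12 m^2/s = 4.923 um^2/s

4.923


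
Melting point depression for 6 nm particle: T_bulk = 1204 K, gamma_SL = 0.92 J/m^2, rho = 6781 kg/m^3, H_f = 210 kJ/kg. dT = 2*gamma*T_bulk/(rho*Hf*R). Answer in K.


Radius R = 6/2 = 3 nm = 3e-09 m
Convert H_f = 210 kJ/kg = 210000 J/kg
dT = 2 * gamma_SL * T_bulk / (rho * H_f * R)
dT = 2 * 0.92 * 1204 / (6781 * 210000 * 3e-09)
dT = 518.6 K

518.6


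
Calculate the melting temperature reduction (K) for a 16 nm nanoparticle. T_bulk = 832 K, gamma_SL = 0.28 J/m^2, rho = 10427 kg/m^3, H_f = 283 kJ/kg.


Radius R = 16/2 = 8 nm = 8e-09 m
Convert H_f = 283 kJ/kg = 283000 J/kg
dT = 2 * gamma_SL * T_bulk / (rho * H_f * R)
dT = 2 * 0.28 * 832 / (10427 * 283000 * 8e-09)
dT = 19.7 K

19.7


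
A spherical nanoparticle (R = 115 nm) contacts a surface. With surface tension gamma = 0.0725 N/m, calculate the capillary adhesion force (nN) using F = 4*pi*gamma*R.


Convert radius: R = 115 nm = 1.15e-07 m
F = 4 * pi * gamma * R
F = 4 * pi * 0.0725 * 1.15e-07
F = 1.04772e-07 N = 104.7721 nN

104.7721


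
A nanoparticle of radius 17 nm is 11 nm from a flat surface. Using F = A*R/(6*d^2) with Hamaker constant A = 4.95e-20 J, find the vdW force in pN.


Convert to SI: R = 17 nm = 1.7e-08 m, d = 11 nm = 1.1e-08 m
F = A * R / (6 * d^2)
F = 4.95e-20 * 1.7e-08 / (6 * (1.1e-08)^2)
F = 1.15909e-12 N = 1.159 pN

1.159


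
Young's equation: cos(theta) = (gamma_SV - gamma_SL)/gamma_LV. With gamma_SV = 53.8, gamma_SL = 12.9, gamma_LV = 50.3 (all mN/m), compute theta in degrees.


cos(theta) = (gamma_SV - gamma_SL) / gamma_LV
cos(theta) = (53.8 - 12.9) / 50.3
cos(theta) = 0.813121
theta = arccos(0.813121) = 35.6 degrees

35.6


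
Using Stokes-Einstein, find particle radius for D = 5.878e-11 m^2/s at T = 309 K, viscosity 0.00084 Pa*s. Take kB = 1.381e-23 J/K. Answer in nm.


Stokes-Einstein: R = kB*T / (6*pi*eta*D)
R = 1.381e-23 * 309 / (6 * pi * 0.00084 * 5.878e-11)
R = 4.58503e-09 m = 4.59 nm

4.59


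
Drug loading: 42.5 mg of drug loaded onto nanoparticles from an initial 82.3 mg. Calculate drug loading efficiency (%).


Drug loading efficiency = (drug loaded / drug initial) * 100
DLE = 42.5 / 82.3 * 100
DLE = 0.5164 * 100
DLE = 51.64%

51.64


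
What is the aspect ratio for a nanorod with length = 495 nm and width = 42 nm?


Aspect ratio AR = length / diameter
AR = 495 / 42
AR = 11.79

11.79


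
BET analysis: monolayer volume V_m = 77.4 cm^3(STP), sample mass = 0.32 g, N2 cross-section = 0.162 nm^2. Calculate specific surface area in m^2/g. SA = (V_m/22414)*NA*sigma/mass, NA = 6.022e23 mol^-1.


Number of moles in monolayer = V_m / 22414 = 77.4 / 22414 = 0.0034532
Number of molecules = moles * NA = 0.0034532 * 6.022e23
SA = molecules * sigma / mass
SA = (77.4 / 22414) * 6.022e23 * 0.162e-18 / 0.32
SA = 1052.8 m^2/g

1052.8


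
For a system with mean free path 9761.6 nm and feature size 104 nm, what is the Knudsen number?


Knudsen number Kn = lambda / L
Kn = 9761.6 / 104
Kn = 93.8615

93.8615


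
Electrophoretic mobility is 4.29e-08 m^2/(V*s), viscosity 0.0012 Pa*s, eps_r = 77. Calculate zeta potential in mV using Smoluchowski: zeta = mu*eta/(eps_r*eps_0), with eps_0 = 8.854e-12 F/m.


Smoluchowski equation: zeta = mu * eta / (eps_r * eps_0)
zeta = 4.29e-08 * 0.0012 / (77 * 8.854e-12)
zeta = 0.075511 V = 75.51 mV

75.51


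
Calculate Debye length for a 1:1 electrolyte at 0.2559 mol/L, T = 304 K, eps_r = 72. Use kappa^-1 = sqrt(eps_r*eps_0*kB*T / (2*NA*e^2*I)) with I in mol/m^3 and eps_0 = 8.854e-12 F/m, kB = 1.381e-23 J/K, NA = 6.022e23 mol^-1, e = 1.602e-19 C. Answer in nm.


Ionic strength I = 0.2559 * 1^2 * 1000 = 255.9 mol/m^3
kappa^-1 = sqrt(72 * 8.854e-12 * 1.381e-23 * 304 / (2 * 6.022e23 * (1.602e-19)^2 * 255.9))
kappa^-1 = 0.582 nm

0.582


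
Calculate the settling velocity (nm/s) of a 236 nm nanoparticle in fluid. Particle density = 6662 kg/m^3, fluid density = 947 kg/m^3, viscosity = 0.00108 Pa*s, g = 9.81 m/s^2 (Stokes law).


Radius R = 236/2 nm = 1.18e-07 m
Density difference = 6662 - 947 = 5715 kg/m^3
v = 2 * R^2 * (rho_p - rho_f) * g / (9 * eta)
v = 2 * (1.18e-07)^2 * 5715 * 9.81 / (9 * 0.00108)
v = 1.60625e-07 m/s = 160.6249 nm/s

160.6249


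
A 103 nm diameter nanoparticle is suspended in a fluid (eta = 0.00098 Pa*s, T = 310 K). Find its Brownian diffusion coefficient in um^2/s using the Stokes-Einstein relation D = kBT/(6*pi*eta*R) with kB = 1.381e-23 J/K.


Radius R = 103/2 = 51.5 nm = 5.15e-08 m
D = kB*T / (6*pi*eta*R)
D = 1.381e-23 * 310 / (6 * pi * 0.00098 * 5.15e-08)
D = 4.50009e-12 m^2/s = 4.5 um^2/s

4.5


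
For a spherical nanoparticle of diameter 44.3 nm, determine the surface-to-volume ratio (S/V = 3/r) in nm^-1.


Radius r = 44.3/2 = 22.15 nm
S/V = 3 / r = 3 / 22.15
S/V = 0.1354 nm^-1

0.1354


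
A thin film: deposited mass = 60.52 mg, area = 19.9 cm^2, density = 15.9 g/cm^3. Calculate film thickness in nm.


Convert: m = 60.52 mg = 6.0520e-05 kg, A = 19.9 cm^2 = 1.9900e-03 m^2, rho = 15.9 g/cm^3 = 15900 kg/m^3
t = m / (A * rho)
t = 6.0520e-05 / (1.9900e-03 * 15900)
t = 1.9127e-06 m = 1912.7 nm

1912.7


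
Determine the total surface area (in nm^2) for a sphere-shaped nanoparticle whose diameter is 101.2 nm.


Radius r = 101.2/2 = 50.6 nm
Surface area SA = 4 * pi * r^2
SA = 4 * pi * (50.6)^2
SA = 32174.43 nm^2

32174.43


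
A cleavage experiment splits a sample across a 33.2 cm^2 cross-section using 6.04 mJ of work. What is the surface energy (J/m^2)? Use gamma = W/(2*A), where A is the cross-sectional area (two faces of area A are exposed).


Convert: A = 33.2 cm^2 = 0.00332 m^2, W = 6.04 mJ = 0.00604 J
Cleaving exposes two faces of area A, so total new surface = 2*A and gamma = W / (2*A)
gamma = 0.00604 / (2 * 0.00332)
gamma = 0.91 J/m^2

0.91


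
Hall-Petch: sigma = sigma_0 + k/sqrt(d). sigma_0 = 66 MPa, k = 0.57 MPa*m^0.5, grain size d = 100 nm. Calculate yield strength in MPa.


d = 100 nm = 1e-07 m
sqrt(d) = 0.0003162278
Hall-Petch contribution = k / sqrt(d) = 0.57 / 0.0003162278 = 1802.5 MPa
sigma = sigma_0 + k/sqrt(d) = 66 + 1802.5 = 1868.5 MPa

1868.5


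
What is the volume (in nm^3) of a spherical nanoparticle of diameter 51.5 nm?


Radius r = 51.5/2 = 25.75 nm
Volume V = (4/3) * pi * r^3
V = (4/3) * pi * (25.75)^3
V = 71518.81 nm^3

71518.81


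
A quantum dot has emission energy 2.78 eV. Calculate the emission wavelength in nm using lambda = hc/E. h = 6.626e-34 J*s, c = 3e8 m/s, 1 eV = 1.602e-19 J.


Convert energy: E = 2.78 eV = 2.78 * 1.602e-19 = 4.45356e-19 J
lambda = h*c / E = 6.626e-34 * 3e8 / 4.45356e-19
lambda = 4.4634e-07 m = 446.3 nm

446.3


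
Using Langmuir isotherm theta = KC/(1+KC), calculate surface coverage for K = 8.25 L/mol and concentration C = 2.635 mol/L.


Langmuir isotherm: theta = K*C / (1 + K*C)
K*C = 8.25 * 2.635 = 21.73875
theta = 21.73875 / (1 + 21.73875) = 21.73875 / 22.73875
theta = 0.956

0.956


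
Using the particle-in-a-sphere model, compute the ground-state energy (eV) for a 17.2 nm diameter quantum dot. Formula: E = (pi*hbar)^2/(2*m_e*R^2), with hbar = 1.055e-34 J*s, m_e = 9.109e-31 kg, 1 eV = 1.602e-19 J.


Radius R = 17.2/2 = 8.6 nm = 8.6e-09 m
E = (pi * 1.055e-34)^2 / (2 * 9.109e-31 * (8.6e-09)^2)
E(J) = 8.15281e-22
E = E(J) / 1.602e-19 = 0.0051 eV

0.0051


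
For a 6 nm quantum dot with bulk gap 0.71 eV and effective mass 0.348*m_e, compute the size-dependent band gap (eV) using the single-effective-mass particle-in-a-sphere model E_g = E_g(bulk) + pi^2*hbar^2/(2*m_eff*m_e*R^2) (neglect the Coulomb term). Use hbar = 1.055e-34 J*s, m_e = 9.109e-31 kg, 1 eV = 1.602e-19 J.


Radius R = 6/2 nm = 3e-09 m
Confinement energy dE = pi^2 * hbar^2 / (2 * m_eff * m_e * R^2)
dE = pi^2 * (1.055e-34)^2 / (2 * 0.348 * 9.109e-31 * (3e-09)^2) J, divided by 1.602e-19 J/eV
dE = 0.1202 eV
Total band gap = E_g(bulk) + dE = 0.71 + 0.1202 = 0.8302 eV

0.8302


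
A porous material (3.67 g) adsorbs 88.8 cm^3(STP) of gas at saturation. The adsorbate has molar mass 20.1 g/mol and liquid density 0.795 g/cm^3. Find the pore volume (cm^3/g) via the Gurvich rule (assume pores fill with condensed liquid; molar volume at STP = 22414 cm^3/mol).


Moles adsorbed n = V_ads / 22414 = 88.8 / 22414 = 3.961810e-03 mol
Liquid volume V_liq = n * M / rho_liq = 3.961810e-03 * 20.1 / 0.795 = 0.10017 cm^3
Specific pore volume V_pore = V_liq / m_sample = 0.10017 / 3.67
V_pore = 0.0273 cm^3/g

0.0273


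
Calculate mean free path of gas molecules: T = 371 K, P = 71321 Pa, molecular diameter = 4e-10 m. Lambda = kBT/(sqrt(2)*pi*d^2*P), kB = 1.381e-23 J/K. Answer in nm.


Mean free path: lambda = kB*T / (sqrt(2) * pi * d^2 * P)
lambda = 1.381e-23 * 371 / (sqrt(2) * pi * (4e-10)^2 * 71321)
lambda = 1.01057e-07 m
lambda = 101.06 nm

101.06


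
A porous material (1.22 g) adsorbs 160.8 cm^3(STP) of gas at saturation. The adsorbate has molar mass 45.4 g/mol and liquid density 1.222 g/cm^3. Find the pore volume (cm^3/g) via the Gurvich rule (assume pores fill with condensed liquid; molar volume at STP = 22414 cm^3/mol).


Moles adsorbed n = V_ads / 22414 = 160.8 / 22414 = 7.174088e-03 mol
Liquid volume V_liq = n * M / rho_liq = 7.174088e-03 * 45.4 / 1.222 = 0.26653 cm^3
Specific pore volume V_pore = V_liq / m_sample = 0.26653 / 1.22
V_pore = 0.2185 cm^3/g

0.2185


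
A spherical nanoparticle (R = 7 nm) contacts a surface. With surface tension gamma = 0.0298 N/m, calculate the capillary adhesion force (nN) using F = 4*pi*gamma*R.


Convert radius: R = 7 nm = 7e-09 m
F = 4 * pi * gamma * R
F = 4 * pi * 0.0298 * 7e-09
F = 2.62134e-09 N = 2.6213 nN

2.6213


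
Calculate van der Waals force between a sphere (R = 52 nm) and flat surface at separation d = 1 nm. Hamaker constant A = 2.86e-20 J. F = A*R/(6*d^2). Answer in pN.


Convert to SI: R = 52 nm = 5.2e-08 m, d = 1 nm = 1e-09 m
F = A * R / (6 * d^2)
F = 2.86e-20 * 5.2e-08 / (6 * (1e-09)^2)
F = 2.47867e-10 N = 247.867 pN

247.867


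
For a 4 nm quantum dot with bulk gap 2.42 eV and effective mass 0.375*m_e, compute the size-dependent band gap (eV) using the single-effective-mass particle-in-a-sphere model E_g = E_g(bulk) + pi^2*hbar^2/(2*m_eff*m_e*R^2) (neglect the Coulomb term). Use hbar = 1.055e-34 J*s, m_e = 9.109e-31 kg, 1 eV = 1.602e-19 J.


Radius R = 4/2 nm = 2e-09 m
Confinement energy dE = pi^2 * hbar^2 / (2 * m_eff * m_e * R^2)
dE = pi^2 * (1.055e-34)^2 / (2 * 0.375 * 9.109e-31 * (2e-09)^2) J, divided by 1.602e-19 J/eV
dE = 0.2509 eV
Total band gap = E_g(bulk) + dE = 2.42 + 0.2509 = 2.6709 eV

2.6709


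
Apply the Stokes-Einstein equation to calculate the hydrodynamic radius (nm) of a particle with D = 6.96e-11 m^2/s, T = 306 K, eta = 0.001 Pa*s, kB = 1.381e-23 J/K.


Stokes-Einstein: R = kB*T / (6*pi*eta*D)
R = 1.381e-23 * 306 / (6 * pi * 0.001 * 6.96e-11)
R = 3.2211e-09 m = 3.22 nm

3.22


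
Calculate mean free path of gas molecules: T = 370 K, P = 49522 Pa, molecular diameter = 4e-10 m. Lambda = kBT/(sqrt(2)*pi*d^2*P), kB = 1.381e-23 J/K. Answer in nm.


Mean free path: lambda = kB*T / (sqrt(2) * pi * d^2 * P)
lambda = 1.381e-23 * 370 / (sqrt(2) * pi * (4e-10)^2 * 49522)
lambda = 1.45148e-07 m
lambda = 145.15 nm

145.15


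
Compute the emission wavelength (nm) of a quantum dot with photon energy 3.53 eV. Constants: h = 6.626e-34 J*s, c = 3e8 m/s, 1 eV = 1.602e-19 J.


Convert energy: E = 3.53 eV = 3.53 * 1.602e-19 = 5.65506e-19 J
lambda = h*c / E = 6.626e-34 * 3e8 / 5.65506e-19
lambda = 3.51508e-07 m = 351.5 nm

351.5


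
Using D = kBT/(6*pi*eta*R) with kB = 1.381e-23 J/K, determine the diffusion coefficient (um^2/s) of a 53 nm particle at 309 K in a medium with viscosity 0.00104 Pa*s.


Radius R = 53/2 = 26.5 nm = 2.65e-08 m
D = kB*T / (6*pi*eta*R)
D = 1.381e-23 * 309 / (6 * pi * 0.00104 * 2.65e-08)
D = 8.21432e-12 m^2/s = 8.214 um^2/s

8.214


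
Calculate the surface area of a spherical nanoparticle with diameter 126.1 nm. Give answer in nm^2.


Radius r = 126.1/2 = 63.05 nm
Surface area SA = 4 * pi * r^2
SA = 4 * pi * (63.05)^2
SA = 49955.12 nm^2

49955.12


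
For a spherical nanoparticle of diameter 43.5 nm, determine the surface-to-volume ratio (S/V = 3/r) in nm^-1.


Radius r = 43.5/2 = 21.75 nm
S/V = 3 / r = 3 / 21.75
S/V = 0.1379 nm^-1

0.1379


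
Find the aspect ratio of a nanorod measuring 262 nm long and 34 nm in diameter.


Aspect ratio AR = length / diameter
AR = 262 / 34
AR = 7.71

7.71


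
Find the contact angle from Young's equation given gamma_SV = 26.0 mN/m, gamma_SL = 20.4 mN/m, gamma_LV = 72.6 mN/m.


cos(theta) = (gamma_SV - gamma_SL) / gamma_LV
cos(theta) = (26.0 - 20.4) / 72.6
cos(theta) = 0.077135
theta = arccos(0.077135) = 85.58 degrees

85.58


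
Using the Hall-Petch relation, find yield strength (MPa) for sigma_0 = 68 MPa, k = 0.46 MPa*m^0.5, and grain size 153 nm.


d = 153 nm = 1.53e-07 m
sqrt(d) = 0.0003911521
Hall-Petch contribution = k / sqrt(d) = 0.46 / 0.0003911521 = 1176.0 MPa
sigma = sigma_0 + k/sqrt(d) = 68 + 1176.0 = 1244.0 MPa

1244.0


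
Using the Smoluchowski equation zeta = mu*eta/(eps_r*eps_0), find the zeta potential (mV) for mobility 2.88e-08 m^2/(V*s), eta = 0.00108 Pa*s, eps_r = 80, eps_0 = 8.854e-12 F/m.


Smoluchowski equation: zeta = mu * eta / (eps_r * eps_0)
zeta = 2.88e-08 * 0.00108 / (80 * 8.854e-12)
zeta = 0.043912 V = 43.91 mV

43.91


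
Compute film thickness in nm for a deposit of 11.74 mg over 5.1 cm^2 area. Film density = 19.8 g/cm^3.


Convert: m = 11.74 mg = 1.1740e-05 kg, A = 5.1 cm^2 = 5.1000e-04 m^2, rho = 19.8 g/cm^3 = 19800 kg/m^3
t = m / (A * rho)
t = 1.1740e-05 / (5.1000e-04 * 19800)
t = 1.1626e-06 m = 1162.6 nm

1162.6


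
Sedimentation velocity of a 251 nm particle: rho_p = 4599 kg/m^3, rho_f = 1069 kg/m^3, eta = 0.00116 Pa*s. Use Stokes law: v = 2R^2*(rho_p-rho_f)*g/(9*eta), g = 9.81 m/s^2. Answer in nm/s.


Radius R = 251/2 nm = 1.255e-07 m
Density difference = 4599 - 1069 = 3530 kg/m^3
v = 2 * R^2 * (rho_p - rho_f) * g / (9 * eta)
v = 2 * (1.255e-07)^2 * 3530 * 9.81 / (9 * 0.00116)
v = 1.04487e-07 m/s = 104.4866 nm/s

104.4866


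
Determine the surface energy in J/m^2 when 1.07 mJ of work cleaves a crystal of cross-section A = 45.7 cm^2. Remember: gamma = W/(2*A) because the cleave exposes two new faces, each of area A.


Convert: A = 45.7 cm^2 = 0.00457 m^2, W = 1.07 mJ = 0.00107 J
Cleaving exposes two faces of area A, so total new surface = 2*A and gamma = W / (2*A)
gamma = 0.00107 / (2 * 0.00457)
gamma = 0.117 J/m^2

0.117


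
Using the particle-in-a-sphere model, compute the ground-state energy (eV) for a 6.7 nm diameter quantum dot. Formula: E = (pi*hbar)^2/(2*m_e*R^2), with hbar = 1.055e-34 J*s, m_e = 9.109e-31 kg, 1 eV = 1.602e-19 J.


Radius R = 6.7/2 = 3.35 nm = 3.35e-09 m
E = (pi * 1.055e-34)^2 / (2 * 9.109e-31 * (3.35e-09)^2)
E(J) = 5.37297e-21
E = E(J) / 1.602e-19 = 0.0335 eV

0.0335


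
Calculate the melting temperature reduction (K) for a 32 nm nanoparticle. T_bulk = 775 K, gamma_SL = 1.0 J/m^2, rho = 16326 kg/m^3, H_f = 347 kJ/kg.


Radius R = 32/2 = 16 nm = 1.6e-08 m
Convert H_f = 347 kJ/kg = 347000 J/kg
dT = 2 * gamma_SL * T_bulk / (rho * H_f * R)
dT = 2 * 1.0 * 775 / (16326 * 347000 * 1.6e-08)
dT = 17.1 K

17.1


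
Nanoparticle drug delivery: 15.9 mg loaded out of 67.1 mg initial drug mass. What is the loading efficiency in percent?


Drug loading efficiency = (drug loaded / drug initial) * 100
DLE = 15.9 / 67.1 * 100
DLE = 0.237 * 100
DLE = 23.7%

23.7


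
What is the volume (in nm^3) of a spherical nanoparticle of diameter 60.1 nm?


Radius r = 60.1/2 = 30.05 nm
Volume V = (4/3) * pi * r^3
V = (4/3) * pi * (30.05)^3
V = 113663.77 nm^3

113663.77


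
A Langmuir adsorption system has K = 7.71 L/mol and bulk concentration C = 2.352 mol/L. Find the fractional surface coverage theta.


Langmuir isotherm: theta = K*C / (1 + K*C)
K*C = 7.71 * 2.352 = 18.13392
theta = 18.13392 / (1 + 18.13392) = 18.13392 / 19.13392
theta = 0.9477

0.9477


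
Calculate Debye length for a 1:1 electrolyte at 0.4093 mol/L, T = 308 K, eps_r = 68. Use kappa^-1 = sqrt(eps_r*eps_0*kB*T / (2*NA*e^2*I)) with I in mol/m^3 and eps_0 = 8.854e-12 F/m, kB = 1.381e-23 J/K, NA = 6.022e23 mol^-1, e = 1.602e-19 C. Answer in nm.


Ionic strength I = 0.4093 * 1^2 * 1000 = 409.3 mol/m^3
kappa^-1 = sqrt(68 * 8.854e-12 * 1.381e-23 * 308 / (2 * 6.022e23 * (1.602e-19)^2 * 409.3))
kappa^-1 = 0.45 nm

0.45


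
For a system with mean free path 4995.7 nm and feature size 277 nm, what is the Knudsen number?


Knudsen number Kn = lambda / L
Kn = 4995.7 / 277
Kn = 18.035

18.035


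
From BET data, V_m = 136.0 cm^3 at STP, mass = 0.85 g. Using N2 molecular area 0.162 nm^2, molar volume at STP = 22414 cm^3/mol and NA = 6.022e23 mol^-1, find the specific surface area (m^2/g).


Number of moles in monolayer = V_m / 22414 = 136.0 / 22414 = 0.00606764
Number of molecules = moles * NA = 0.00606764 * 6.022e23
SA = molecules * sigma / mass
SA = (136.0 / 22414) * 6.022e23 * 0.162e-18 / 0.85
SA = 696.4 m^2/g

696.4


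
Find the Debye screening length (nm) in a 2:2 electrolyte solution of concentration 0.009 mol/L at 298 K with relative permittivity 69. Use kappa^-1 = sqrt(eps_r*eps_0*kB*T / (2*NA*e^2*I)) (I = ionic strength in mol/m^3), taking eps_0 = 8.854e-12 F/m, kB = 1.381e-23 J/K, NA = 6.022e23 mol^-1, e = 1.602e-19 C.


Ionic strength I = 0.009 * 2^2 * 1000 = 36 mol/m^3
kappa^-1 = sqrt(69 * 8.854e-12 * 1.381e-23 * 298 / (2 * 6.022e23 * (1.602e-19)^2 * 36))
kappa^-1 = 1.503 nm

1.503


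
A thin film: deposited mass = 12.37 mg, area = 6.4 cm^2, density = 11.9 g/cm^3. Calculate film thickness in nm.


Convert: m = 12.37 mg = 1.2370e-05 kg, A = 6.4 cm^2 = 6.4000e-04 m^2, rho = 11.9 g/cm^3 = 11900 kg/m^3
t = m / (A * rho)
t = 1.2370e-05 / (6.4000e-04 * 11900)
t = 1.6242e-06 m = 1624.2 nm

1624.2


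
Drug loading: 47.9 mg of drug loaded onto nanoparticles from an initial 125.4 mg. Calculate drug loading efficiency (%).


Drug loading efficiency = (drug loaded / drug initial) * 100
DLE = 47.9 / 125.4 * 100
DLE = 0.382 * 100
DLE = 38.2%

38.2


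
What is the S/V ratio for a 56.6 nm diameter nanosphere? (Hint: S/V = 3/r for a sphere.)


Radius r = 56.6/2 = 28.3 nm
S/V = 3 / r = 3 / 28.3
S/V = 0.106 nm^-1

0.106


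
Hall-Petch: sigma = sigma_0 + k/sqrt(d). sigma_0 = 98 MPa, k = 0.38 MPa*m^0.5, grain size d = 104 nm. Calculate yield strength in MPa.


d = 104 nm = 1.04e-07 m
sqrt(d) = 0.0003224903
Hall-Petch contribution = k / sqrt(d) = 0.38 / 0.0003224903 = 1178.3 MPa
sigma = sigma_0 + k/sqrt(d) = 98 + 1178.3 = 1276.3 MPa

1276.3


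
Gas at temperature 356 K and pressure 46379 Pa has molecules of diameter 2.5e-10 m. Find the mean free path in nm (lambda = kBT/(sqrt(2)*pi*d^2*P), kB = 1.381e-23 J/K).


Mean free path: lambda = kB*T / (sqrt(2) * pi * d^2 * P)
lambda = 1.381e-23 * 356 / (sqrt(2) * pi * (2.5e-10)^2 * 46379)
lambda = 3.81749e-07 m
lambda = 381.75 nm

381.75


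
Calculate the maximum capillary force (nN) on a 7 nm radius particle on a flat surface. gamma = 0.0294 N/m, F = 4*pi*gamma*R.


Convert radius: R = 7 nm = 7e-09 m
F = 4 * pi * gamma * R
F = 4 * pi * 0.0294 * 7e-09
F = 2.58616e-09 N = 2.5862 nN

2.5862


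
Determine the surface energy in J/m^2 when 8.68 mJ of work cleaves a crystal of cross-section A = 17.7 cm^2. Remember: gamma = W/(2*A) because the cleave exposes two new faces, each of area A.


Convert: A = 17.7 cm^2 = 0.00177 m^2, W = 8.68 mJ = 0.00868 J
Cleaving exposes two faces of area A, so total new surface = 2*A and gamma = W / (2*A)
gamma = 0.00868 / (2 * 0.00177)
gamma = 2.452 J/m^2

2.452


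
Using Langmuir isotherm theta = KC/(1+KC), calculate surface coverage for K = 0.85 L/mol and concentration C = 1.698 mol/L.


Langmuir isotherm: theta = K*C / (1 + K*C)
K*C = 0.85 * 1.698 = 1.4433
theta = 1.4433 / (1 + 1.4433) = 1.4433 / 2.4433
theta = 0.5907

0.5907


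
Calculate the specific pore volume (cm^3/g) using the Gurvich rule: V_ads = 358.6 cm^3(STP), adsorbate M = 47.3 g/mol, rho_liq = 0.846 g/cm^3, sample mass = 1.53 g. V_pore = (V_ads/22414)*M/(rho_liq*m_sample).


Moles adsorbed n = V_ads / 22414 = 358.6 / 22414 = 1.599893e-02 mol
Liquid volume V_liq = n * M / rho_liq = 1.599893e-02 * 47.3 / 0.846 = 0.89450 cm^3
Specific pore volume V_pore = V_liq / m_sample = 0.89450 / 1.53
V_pore = 0.5846 cm^3/g

0.5846


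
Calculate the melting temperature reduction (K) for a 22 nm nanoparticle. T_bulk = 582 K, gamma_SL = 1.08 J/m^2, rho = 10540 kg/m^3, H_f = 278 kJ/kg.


Radius R = 22/2 = 11 nm = 1.1e-08 m
Convert H_f = 278 kJ/kg = 278000 J/kg
dT = 2 * gamma_SL * T_bulk / (rho * H_f * R)
dT = 2 * 1.08 * 582 / (10540 * 278000 * 1.1e-08)
dT = 39.0 K

39.0


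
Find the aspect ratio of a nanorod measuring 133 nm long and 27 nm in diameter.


Aspect ratio AR = length / diameter
AR = 133 / 27
AR = 4.93

4.93


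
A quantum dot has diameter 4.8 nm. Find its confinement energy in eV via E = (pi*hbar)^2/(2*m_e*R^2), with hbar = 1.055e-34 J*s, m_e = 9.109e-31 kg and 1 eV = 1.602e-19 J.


Radius R = 4.8/2 = 2.4 nm = 2.4e-09 m
E = (pi * 1.055e-34)^2 / (2 * 9.109e-31 * (2.4e-09)^2)
E(J) = 1.04684e-20
E = E(J) / 1.602e-19 = 0.0653 eV

0.0653


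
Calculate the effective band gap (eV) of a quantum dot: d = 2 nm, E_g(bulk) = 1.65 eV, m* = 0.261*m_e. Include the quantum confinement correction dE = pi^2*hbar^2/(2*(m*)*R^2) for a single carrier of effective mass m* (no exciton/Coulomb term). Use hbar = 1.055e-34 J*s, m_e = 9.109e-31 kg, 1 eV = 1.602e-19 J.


Radius R = 2/2 nm = 1e-09 m
Confinement energy dE = pi^2 * hbar^2 / (2 * m_eff * m_e * R^2)
dE = pi^2 * (1.055e-34)^2 / (2 * 0.261 * 9.109e-31 * (1e-09)^2) J, divided by 1.602e-19 J/eV
dE = 1.4421 eV
Total band gap = E_g(bulk) + dE = 1.65 + 1.4421 = 3.0921 eV

3.0921


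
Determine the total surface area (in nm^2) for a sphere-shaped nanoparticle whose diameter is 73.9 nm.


Radius r = 73.9/2 = 36.95 nm
Surface area SA = 4 * pi * r^2
SA = 4 * pi * (36.95)^2
SA = 17156.9 nm^2

17156.9


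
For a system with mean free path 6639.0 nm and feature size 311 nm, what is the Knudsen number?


Knudsen number Kn = lambda / L
Kn = 6639.0 / 311
Kn = 21.3473

21.3473


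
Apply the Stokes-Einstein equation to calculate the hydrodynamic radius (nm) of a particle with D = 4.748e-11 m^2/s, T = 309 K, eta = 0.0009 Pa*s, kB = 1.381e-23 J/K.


Stokes-Einstein: R = kB*T / (6*pi*eta*D)
R = 1.381e-23 * 309 / (6 * pi * 0.0009 * 4.748e-11)
R = 5.29783e-09 m = 5.3 nm

5.3


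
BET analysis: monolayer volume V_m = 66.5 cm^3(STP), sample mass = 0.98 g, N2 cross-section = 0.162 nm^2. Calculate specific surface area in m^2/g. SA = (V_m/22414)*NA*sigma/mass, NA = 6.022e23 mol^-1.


Number of moles in monolayer = V_m / 22414 = 66.5 / 22414 = 0.0029669
Number of molecules = moles * NA = 0.0029669 * 6.022e23
SA = molecules * sigma / mass
SA = (66.5 / 22414) * 6.022e23 * 0.162e-18 / 0.98
SA = 295.3 m^2/g

295.3


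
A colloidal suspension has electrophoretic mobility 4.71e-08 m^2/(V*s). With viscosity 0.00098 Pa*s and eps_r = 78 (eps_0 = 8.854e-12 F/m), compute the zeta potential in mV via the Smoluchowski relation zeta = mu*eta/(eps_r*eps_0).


Smoluchowski equation: zeta = mu * eta / (eps_r * eps_0)
zeta = 4.71e-08 * 0.00098 / (78 * 8.854e-12)
zeta = 0.066836 V = 66.84 mV

66.84


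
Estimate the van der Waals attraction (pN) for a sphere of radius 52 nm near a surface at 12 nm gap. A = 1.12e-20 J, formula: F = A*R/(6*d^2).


Convert to SI: R = 52 nm = 5.2e-08 m, d = 12 nm = 1.2e-08 m
F = A * R / (6 * d^2)
F = 1.12e-20 * 5.2e-08 / (6 * (1.2e-08)^2)
F = 6.74074e-13 N = 0.674 pN

0.674


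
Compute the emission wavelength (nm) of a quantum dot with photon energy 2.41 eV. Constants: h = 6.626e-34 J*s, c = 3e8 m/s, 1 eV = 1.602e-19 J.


Convert energy: E = 2.41 eV = 2.41 * 1.602e-19 = 3.86082e-19 J
lambda = h*c / E = 6.626e-34 * 3e8 / 3.86082e-19
lambda = 5.14865e-07 m = 514.9 nm

514.9


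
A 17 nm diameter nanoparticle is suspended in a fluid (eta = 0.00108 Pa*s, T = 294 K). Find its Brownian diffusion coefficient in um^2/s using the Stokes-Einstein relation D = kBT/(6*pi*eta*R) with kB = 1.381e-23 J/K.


Radius R = 17/2 = 8.5 nm = 8.5e-09 m
D = kB*T / (6*pi*eta*R)
D = 1.381e-23 * 294 / (6 * pi * 0.00108 * 8.5e-09)
D = 2.34637e-11 m^2/s = 23.464 um^2/s

23.464


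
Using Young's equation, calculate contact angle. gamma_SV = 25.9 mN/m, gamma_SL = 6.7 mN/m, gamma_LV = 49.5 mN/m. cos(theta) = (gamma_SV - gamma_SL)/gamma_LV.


cos(theta) = (gamma_SV - gamma_SL) / gamma_LV
cos(theta) = (25.9 - 6.7) / 49.5
cos(theta) = 0.387879
theta = arccos(0.387879) = 67.18 degrees

67.18


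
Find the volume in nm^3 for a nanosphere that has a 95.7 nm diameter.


Radius r = 95.7/2 = 47.85 nm
Volume V = (4/3) * pi * r^3
V = (4/3) * pi * (47.85)^3
V = 458917.31 nm^3

458917.31


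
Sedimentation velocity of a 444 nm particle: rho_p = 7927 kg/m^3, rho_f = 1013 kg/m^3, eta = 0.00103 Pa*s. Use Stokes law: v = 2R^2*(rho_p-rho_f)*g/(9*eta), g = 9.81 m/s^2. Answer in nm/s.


Radius R = 444/2 nm = 2.22e-07 m
Density difference = 7927 - 1013 = 6914 kg/m^3
v = 2 * R^2 * (rho_p - rho_f) * g / (9 * eta)
v = 2 * (2.22e-07)^2 * 6914 * 9.81 / (9 * 0.00103)
v = 7.21198e-07 m/s = 721.1981 nm/s

721.1981


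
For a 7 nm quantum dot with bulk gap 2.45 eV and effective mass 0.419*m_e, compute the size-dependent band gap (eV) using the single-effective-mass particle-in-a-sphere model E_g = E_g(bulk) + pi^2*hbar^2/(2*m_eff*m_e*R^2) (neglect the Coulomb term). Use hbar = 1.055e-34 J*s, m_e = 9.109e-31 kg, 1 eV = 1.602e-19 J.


Radius R = 7/2 nm = 3.5e-09 m
Confinement energy dE = pi^2 * hbar^2 / (2 * m_eff * m_e * R^2)
dE = pi^2 * (1.055e-34)^2 / (2 * 0.419 * 9.109e-31 * (3.5e-09)^2) J, divided by 1.602e-19 J/eV
dE = 0.0733 eV
Total band gap = E_g(bulk) + dE = 2.45 + 0.0733 = 2.5233 eV

2.5233


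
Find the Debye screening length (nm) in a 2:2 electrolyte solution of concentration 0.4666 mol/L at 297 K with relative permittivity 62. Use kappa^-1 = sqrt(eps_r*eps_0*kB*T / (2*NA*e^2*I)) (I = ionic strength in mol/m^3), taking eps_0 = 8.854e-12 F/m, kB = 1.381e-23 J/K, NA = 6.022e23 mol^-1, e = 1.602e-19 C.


Ionic strength I = 0.4666 * 2^2 * 1000 = 1866.4 mol/m^3
kappa^-1 = sqrt(62 * 8.854e-12 * 1.381e-23 * 297 / (2 * 6.022e23 * (1.602e-19)^2 * 1866.4))
kappa^-1 = 0.198 nm

0.198


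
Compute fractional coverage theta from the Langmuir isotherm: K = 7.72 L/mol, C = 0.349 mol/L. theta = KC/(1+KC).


Langmuir isotherm: theta = K*C / (1 + K*C)
K*C = 7.72 * 0.349 = 2.69428
theta = 2.69428 / (1 + 2.69428) = 2.69428 / 3.69428
theta = 0.7293

0.7293


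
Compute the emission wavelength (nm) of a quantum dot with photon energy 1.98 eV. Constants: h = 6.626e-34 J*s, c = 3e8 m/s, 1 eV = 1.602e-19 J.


Convert energy: E = 1.98 eV = 1.98 * 1.602e-19 = 3.17196e-19 J
lambda = h*c / E = 6.626e-34 * 3e8 / 3.17196e-19
lambda = 6.26679e-07 m = 626.7 nm

626.7


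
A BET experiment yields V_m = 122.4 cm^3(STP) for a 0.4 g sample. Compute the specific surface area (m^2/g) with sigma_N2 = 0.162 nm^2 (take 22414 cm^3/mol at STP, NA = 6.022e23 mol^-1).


Number of moles in monolayer = V_m / 22414 = 122.4 / 22414 = 0.00546087
Number of molecules = moles * NA = 0.00546087 * 6.022e23
SA = molecules * sigma / mass
SA = (122.4 / 22414) * 6.022e23 * 0.162e-18 / 0.4
SA = 1331.9 m^2/g

1331.9


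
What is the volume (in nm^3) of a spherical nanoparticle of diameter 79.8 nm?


Radius r = 79.8/2 = 39.9 nm
Volume V = (4/3) * pi * r^3
V = (4/3) * pi * (39.9)^3
V = 266076.98 nm^3

266076.98


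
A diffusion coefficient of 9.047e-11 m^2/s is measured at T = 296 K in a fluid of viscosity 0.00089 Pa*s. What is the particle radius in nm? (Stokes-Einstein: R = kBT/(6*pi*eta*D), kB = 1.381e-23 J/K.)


Stokes-Einstein: R = kB*T / (6*pi*eta*D)
R = 1.381e-23 * 296 / (6 * pi * 0.00089 * 9.047e-11)
R = 2.69333e-09 m = 2.69 nm

2.69


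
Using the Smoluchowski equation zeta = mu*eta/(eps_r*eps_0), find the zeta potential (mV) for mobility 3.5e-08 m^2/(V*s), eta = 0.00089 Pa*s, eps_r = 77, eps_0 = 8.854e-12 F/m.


Smoluchowski equation: zeta = mu * eta / (eps_r * eps_0)
zeta = 3.5e-08 * 0.00089 / (77 * 8.854e-12)
zeta = 0.045691 V = 45.69 mV

45.69


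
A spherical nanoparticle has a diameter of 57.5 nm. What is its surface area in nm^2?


Radius r = 57.5/2 = 28.75 nm
Surface area SA = 4 * pi * r^2
SA = 4 * pi * (28.75)^2
SA = 10386.89 nm^2

10386.89


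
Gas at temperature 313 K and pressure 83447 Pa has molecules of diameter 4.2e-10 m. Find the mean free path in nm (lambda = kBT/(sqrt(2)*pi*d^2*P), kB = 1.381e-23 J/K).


Mean free path: lambda = kB*T / (sqrt(2) * pi * d^2 * P)
lambda = 1.381e-23 * 313 / (sqrt(2) * pi * (4.2e-10)^2 * 83447)
lambda = 6.60943e-08 m
lambda = 66.09 nm

66.09


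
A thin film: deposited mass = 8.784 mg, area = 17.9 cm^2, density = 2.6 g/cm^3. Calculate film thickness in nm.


Convert: m = 8.784 mg = 8.7840e-06 kg, A = 17.9 cm^2 = 1.7900e-03 m^2, rho = 2.6 g/cm^3 = 2600 kg/m^3
t = m / (A * rho)
t = 8.7840e-06 / (1.7900e-03 * 2600)
t = 1.8874e-06 m = 1887.4 nm

1887.4


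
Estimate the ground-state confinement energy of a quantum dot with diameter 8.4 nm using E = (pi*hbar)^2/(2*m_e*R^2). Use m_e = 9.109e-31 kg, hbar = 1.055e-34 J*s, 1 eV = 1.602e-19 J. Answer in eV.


Radius R = 8.4/2 = 4.2 nm = 4.2e-09 m
E = (pi * 1.055e-34)^2 / (2 * 9.109e-31 * (4.2e-09)^2)
E(J) = 3.41826e-21
E = E(J) / 1.602e-19 = 0.0213 eV

0.0213


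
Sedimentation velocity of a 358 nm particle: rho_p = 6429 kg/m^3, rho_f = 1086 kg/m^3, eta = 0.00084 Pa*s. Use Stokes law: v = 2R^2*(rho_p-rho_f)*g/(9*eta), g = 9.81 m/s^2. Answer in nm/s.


Radius R = 358/2 nm = 1.79e-07 m
Density difference = 6429 - 1086 = 5343 kg/m^3
v = 2 * R^2 * (rho_p - rho_f) * g / (9 * eta)
v = 2 * (1.79e-07)^2 * 5343 * 9.81 / (9 * 0.00084)
v = 4.44292e-07 m/s = 444.2919 nm/s

444.2919


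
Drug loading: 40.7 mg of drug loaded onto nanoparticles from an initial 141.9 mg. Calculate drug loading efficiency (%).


Drug loading efficiency = (drug loaded / drug initial) * 100
DLE = 40.7 / 141.9 * 100
DLE = 0.2868 * 100
DLE = 28.68%

28.68


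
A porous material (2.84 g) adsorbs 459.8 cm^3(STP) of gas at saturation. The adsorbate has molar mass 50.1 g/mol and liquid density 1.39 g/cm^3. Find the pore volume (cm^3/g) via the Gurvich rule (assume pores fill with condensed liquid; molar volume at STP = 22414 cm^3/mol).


Moles adsorbed n = V_ads / 22414 = 459.8 / 22414 = 2.051396e-02 mol
Liquid volume V_liq = n * M / rho_liq = 2.051396e-02 * 50.1 / 1.39 = 0.73939 cm^3
Specific pore volume V_pore = V_liq / m_sample = 0.73939 / 2.84
V_pore = 0.2603 cm^3/g

0.2603


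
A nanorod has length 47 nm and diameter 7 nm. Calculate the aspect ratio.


Aspect ratio AR = length / diameter
AR = 47 / 7
AR = 6.71

6.71


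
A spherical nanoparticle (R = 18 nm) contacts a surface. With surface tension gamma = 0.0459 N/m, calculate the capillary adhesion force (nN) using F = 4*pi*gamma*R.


Convert radius: R = 18 nm = 1.8e-08 m
F = 4 * pi * gamma * R
F = 4 * pi * 0.0459 * 1.8e-08
F = 1.03823e-08 N = 10.3823 nN

10.3823


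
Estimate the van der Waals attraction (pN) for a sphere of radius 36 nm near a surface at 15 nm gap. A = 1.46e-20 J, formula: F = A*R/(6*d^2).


Convert to SI: R = 36 nm = 3.6e-08 m, d = 15 nm = 1.5e-08 m
F = A * R / (6 * d^2)
F = 1.46e-20 * 3.6e-08 / (6 * (1.5e-08)^2)
F = 3.89333e-13 N = 0.389 pN

0.389


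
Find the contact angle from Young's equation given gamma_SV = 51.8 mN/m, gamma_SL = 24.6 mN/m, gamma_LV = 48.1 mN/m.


cos(theta) = (gamma_SV - gamma_SL) / gamma_LV
cos(theta) = (51.8 - 24.6) / 48.1
cos(theta) = 0.565489
theta = arccos(0.565489) = 55.56 degrees

55.56


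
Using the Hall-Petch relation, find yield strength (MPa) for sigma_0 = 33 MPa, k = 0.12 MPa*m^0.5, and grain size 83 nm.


d = 83 nm = 8.3e-08 m
sqrt(d) = 0.0002880972
Hall-Petch contribution = k / sqrt(d) = 0.12 / 0.0002880972 = 416.5 MPa
sigma = sigma_0 + k/sqrt(d) = 33 + 416.5 = 449.5 MPa

449.5


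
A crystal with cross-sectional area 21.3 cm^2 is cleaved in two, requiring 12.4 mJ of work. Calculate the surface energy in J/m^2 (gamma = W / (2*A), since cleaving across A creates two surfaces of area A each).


Convert: A = 21.3 cm^2 = 0.00213 m^2, W = 12.4 mJ = 0.0124 J
Cleaving exposes two faces of area A, so total new surface = 2*A and gamma = W / (2*A)
gamma = 0.0124 / (2 * 0.00213)
gamma = 2.911 J/m^2

2.911


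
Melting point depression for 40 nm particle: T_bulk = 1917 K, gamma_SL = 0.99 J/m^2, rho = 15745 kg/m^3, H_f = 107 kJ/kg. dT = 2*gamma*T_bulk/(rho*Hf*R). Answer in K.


Radius R = 40/2 = 20 nm = 2e-08 m
Convert H_f = 107 kJ/kg = 107000 J/kg
dT = 2 * gamma_SL * T_bulk / (rho * H_f * R)
dT = 2 * 0.99 * 1917 / (15745 * 107000 * 2e-08)
dT = 112.6 K

112.6


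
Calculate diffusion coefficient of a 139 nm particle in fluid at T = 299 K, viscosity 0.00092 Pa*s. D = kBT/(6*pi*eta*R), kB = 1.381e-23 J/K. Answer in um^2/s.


Radius R = 139/2 = 69.5 nm = 6.95e-08 m
D = kB*T / (6*pi*eta*R)
D = 1.381e-23 * 299 / (6 * pi * 0.00092 * 6.95e-08)
D = 3.42603e-12 m^2/s = 3.426 um^2/s

3.426


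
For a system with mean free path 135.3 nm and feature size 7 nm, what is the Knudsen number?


Knudsen number Kn = lambda / L
Kn = 135.3 / 7
Kn = 19.3286

19.3286


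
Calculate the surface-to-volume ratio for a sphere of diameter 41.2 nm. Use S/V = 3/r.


Radius r = 41.2/2 = 20.6 nm
S/V = 3 / r = 3 / 20.6
S/V = 0.1456 nm^-1

0.1456


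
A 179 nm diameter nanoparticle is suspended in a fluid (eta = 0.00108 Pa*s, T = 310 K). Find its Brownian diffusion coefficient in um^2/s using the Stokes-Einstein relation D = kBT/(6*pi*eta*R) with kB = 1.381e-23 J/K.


Radius R = 179/2 = 89.5 nm = 8.95e-08 m
D = kB*T / (6*pi*eta*R)
D = 1.381e-23 * 310 / (6 * pi * 0.00108 * 8.95e-08)
D = 2.34967e-12 m^2/s = 2.35 um^2/s

2.35


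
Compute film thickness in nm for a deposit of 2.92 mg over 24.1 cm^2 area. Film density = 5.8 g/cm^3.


Convert: m = 2.92 mg = 2.9200e-06 kg, A = 24.1 cm^2 = 2.4100e-03 m^2, rho = 5.8 g/cm^3 = 5800 kg/m^3
t = m / (A * rho)
t = 2.9200e-06 / (2.4100e-03 * 5800)
t = 2.0890e-07 m = 208.9 nm

208.9


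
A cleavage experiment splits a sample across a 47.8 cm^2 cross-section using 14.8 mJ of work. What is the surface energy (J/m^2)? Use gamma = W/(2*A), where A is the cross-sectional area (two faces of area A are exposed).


Convert: A = 47.8 cm^2 = 0.00478 m^2, W = 14.8 mJ = 0.0148 J
Cleaving exposes two faces of area A, so total new surface = 2*A and gamma = W / (2*A)
gamma = 0.0148 / (2 * 0.00478)
gamma = 1.548 J/m^2

1.548


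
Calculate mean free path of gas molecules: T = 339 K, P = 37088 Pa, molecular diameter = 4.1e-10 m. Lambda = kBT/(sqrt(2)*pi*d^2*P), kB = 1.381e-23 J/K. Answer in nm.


Mean free path: lambda = kB*T / (sqrt(2) * pi * d^2 * P)
lambda = 1.381e-23 * 339 / (sqrt(2) * pi * (4.1e-10)^2 * 37088)
lambda = 1.69016e-07 m
lambda = 169.02 nm

169.02


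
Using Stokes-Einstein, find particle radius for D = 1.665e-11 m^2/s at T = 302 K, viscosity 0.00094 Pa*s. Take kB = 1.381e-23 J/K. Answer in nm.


Stokes-Einstein: R = kB*T / (6*pi*eta*D)
R = 1.381e-23 * 302 / (6 * pi * 0.00094 * 1.665e-11)
R = 1.4137e-08 m = 14.14 nm

14.14


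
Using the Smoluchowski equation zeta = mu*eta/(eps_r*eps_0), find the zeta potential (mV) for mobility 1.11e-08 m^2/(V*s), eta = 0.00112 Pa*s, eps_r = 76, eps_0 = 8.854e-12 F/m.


Smoluchowski equation: zeta = mu * eta / (eps_r * eps_0)
zeta = 1.11e-08 * 0.00112 / (76 * 8.854e-12)
zeta = 0.018475 V = 18.48 mV

18.48


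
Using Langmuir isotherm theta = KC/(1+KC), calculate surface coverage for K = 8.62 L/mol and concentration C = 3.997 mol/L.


Langmuir isotherm: theta = K*C / (1 + K*C)
K*C = 8.62 * 3.997 = 34.45414
theta = 34.45414 / (1 + 34.45414) = 34.45414 / 35.45414
theta = 0.9718

0.9718


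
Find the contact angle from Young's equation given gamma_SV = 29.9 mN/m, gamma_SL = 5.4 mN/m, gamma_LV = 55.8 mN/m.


cos(theta) = (gamma_SV - gamma_SL) / gamma_LV
cos(theta) = (29.9 - 5.4) / 55.8
cos(theta) = 0.439068
theta = arccos(0.439068) = 63.96 degrees

63.96


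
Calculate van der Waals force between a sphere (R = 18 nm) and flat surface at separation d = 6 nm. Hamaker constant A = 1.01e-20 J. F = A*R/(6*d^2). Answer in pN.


Convert to SI: R = 18 nm = 1.8e-08 m, d = 6 nm = 6e-09 m
F = A * R / (6 * d^2)
F = 1.01e-20 * 1.8e-08 / (6 * (6e-09)^2)
F = 8.41667e-13 N = 0.842 pN

0.842


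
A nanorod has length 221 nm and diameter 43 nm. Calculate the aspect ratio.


Aspect ratio AR = length / diameter
AR = 221 / 43
AR = 5.14

5.14


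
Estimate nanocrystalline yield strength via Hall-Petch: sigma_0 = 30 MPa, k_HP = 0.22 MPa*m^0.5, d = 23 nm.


d = 23 nm = 2.3e-08 m
sqrt(d) = 0.0001516575
Hall-Petch contribution = k / sqrt(d) = 0.22 / 0.0001516575 = 1450.6 MPa
sigma = sigma_0 + k/sqrt(d) = 30 + 1450.6 = 1480.6 MPa

1480.6


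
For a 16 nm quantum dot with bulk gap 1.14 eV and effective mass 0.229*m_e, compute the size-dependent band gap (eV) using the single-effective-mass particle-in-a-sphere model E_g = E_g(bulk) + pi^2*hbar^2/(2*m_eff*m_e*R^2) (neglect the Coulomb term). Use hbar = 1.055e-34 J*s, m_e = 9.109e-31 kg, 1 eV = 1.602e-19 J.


Radius R = 16/2 nm = 8e-09 m
Confinement energy dE = pi^2 * hbar^2 / (2 * m_eff * m_e * R^2)
dE = pi^2 * (1.055e-34)^2 / (2 * 0.229 * 9.109e-31 * (8e-09)^2) J, divided by 1.602e-19 J/eV
dE = 0.0257 eV
Total band gap = E_g(bulk) + dE = 1.14 + 0.0257 = 1.1657 eV

1.1657


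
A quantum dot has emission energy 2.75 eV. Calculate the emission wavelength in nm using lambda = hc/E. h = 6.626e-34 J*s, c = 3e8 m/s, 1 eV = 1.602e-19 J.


Convert energy: E = 2.75 eV = 2.75 * 1.602e-19 = 4.4055e-19 J
lambda = h*c / E = 6.626e-34 * 3e8 / 4.4055e-19
lambda = 4.51209e-07 m = 451.2 nm

451.2


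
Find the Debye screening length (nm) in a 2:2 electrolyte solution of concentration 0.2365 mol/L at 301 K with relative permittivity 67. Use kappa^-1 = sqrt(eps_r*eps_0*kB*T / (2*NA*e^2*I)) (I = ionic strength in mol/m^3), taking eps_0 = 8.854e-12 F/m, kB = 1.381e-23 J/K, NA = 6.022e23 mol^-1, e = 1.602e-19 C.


Ionic strength I = 0.2365 * 2^2 * 1000 = 946 mol/m^3
kappa^-1 = sqrt(67 * 8.854e-12 * 1.381e-23 * 301 / (2 * 6.022e23 * (1.602e-19)^2 * 946))
kappa^-1 = 0.29 nm

0.29


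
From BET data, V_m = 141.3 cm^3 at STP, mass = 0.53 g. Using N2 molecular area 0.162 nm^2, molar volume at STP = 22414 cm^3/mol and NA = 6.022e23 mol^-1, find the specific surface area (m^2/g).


Number of moles in monolayer = V_m / 22414 = 141.3 / 22414 = 0.0063041
Number of molecules = moles * NA = 0.0063041 * 6.022e23
SA = molecules * sigma / mass
SA = (141.3 / 22414) * 6.022e23 * 0.162e-18 / 0.53
SA = 1160.4 m^2/g

1160.4


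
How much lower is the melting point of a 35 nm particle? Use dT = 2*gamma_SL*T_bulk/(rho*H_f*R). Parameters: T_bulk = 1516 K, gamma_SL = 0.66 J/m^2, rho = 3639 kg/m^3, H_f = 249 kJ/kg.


Radius R = 35/2 = 17.5 nm = 1.75e-08 m
Convert H_f = 249 kJ/kg = 249000 J/kg
dT = 2 * gamma_SL * T_bulk / (rho * H_f * R)
dT = 2 * 0.66 * 1516 / (3639 * 249000 * 1.75e-08)
dT = 126.2 K

126.2


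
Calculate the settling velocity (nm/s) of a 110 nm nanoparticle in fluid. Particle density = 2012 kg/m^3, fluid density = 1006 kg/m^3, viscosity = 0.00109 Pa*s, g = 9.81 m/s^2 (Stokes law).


Radius R = 110/2 nm = 5.5e-08 m
Density difference = 2012 - 1006 = 1006 kg/m^3
v = 2 * R^2 * (rho_p - rho_f) * g / (9 * eta)
v = 2 * (5.5e-08)^2 * 1006 * 9.81 / (9 * 0.00109)
v = 6.0863e-09 m/s = 6.0863 nm/s

6.0863
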